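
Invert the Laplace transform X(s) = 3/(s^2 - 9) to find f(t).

f(t) = sinh(3*t)

Since L{sinh(3t)} = 3/(s^2 - 9), the inverse is sinh(3*t).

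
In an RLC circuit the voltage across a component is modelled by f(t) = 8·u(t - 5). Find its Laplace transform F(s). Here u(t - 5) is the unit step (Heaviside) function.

F(s) = 8*exp(-5*s)/s

By the second shifting theorem, L{u(t - c)·g(t - c)} = e^(-cs)·G(s) with c = 5 and G(s) = L{g(t)}.
L{8} = 8/s.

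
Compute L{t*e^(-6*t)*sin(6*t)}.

12*(s + 6)/(s^2 + 12*s + 72)^2

L{sin(6t)} = 6/(s^2 + 36).
Multiplying by e^(-6t) shifts s → s + 6, so L{e^(-6*t)*sin(6*t)} = 6/((s + 6)^2 + 36).
Then apply L{t·g(t)} = -d/ds[G(s)] with G(s) = 6/((s + 6)^2 + 36):
differentiating 1 time and applying the sign gives 12*(s + 6)/(s^2 + 12*s + 72)^2.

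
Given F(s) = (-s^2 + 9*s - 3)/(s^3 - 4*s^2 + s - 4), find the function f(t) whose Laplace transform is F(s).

f(t) = exp(4*t) + sin(t) - 2*cos(t)

Factor the denominator: s^3 - 4*s^2 + s - 4 = (s - 4)*(s^2 + 1).
Partial fraction decomposition gives [1/(s - 4)] + [-2*s/(s^2 + 1)] + [1/(s^2 + 1)].
Invert each term: 1/(s - 4) ↔ e^(4t); -2·s/(s^2 + 1) ↔ -2cos(t); 1·1/(s^2 + 1) ↔ sin(t).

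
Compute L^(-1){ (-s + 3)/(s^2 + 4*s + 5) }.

Complete the square in the denominator: s^2 + 4*s + 5 = (s + 2)^2 + 1^2.
Split the numerator to match: -s + 3 = -1·(s + 2) + 5·1.
Invert each term: -1·(s + 2)/((s + 2)^2 + 1) ↔ -e^(-2t)cos(t); 5·1/((s + 2)^2 + 1) ↔ 5e^(-2t)sin(t).

5*exp(-2*t)*sin(t) - exp(-2*t)*cos(t)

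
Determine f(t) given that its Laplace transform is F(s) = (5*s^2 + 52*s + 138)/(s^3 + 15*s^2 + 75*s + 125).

Factor the denominator: s^3 + 15*s^2 + 75*s + 125 = (s + 5)^3.
Partial fraction decomposition gives [5/(s + 5)] + [2/(s + 5)^2] + [3/(s + 5)^3].
Invert each term: 5/(s + 5) ↔ 5e^(-5t); 2/(s + 5)^2 ↔ 2t·e^(-5t); 3/(s + 5)^3 ↔ (3/2)t^2·e^(-5t).

f(t) = 3*t^2*exp(-5*t)/2 + 2*t*exp(-5*t) + 5*exp(-5*t)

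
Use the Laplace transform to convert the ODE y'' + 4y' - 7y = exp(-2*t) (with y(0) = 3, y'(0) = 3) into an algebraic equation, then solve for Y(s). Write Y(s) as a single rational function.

Y(s) = (3*s^2 + 21*s + 31)/(s^3 + 6*s^2 + s - 14)

Laplace-transform each side.
Using L{y''} = s^2 Y - s·y(0) - y'(0) and L{y'} = sY - y(0), with y(0) = 3, y'(0) = 3, the left side becomes (s^2 + 4*s - 7)Y - (3*s + 15).
The right side is L{exp(-2*t)} = 1/(s + 2).
So (s^2 + 4*s - 7)Y = 1/(s + 2) + (3*s + 15).
Solve for Y(s) and write it as one ratio of polynomials.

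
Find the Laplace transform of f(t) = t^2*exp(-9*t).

2/(s + 9)^3

L{e^(-9t)} = 1/(s + 9).
Then apply L{t^2·g(t)} = (-1)^2 d^2/ds^2[G(s)] with G(s) = 1/(s + 9):
differentiating 2 times and applying the sign gives 2/(s + 9)^3.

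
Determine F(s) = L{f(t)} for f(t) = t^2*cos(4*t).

F(s) = 2*s*(s^2 - 48)/(s^2 + 16)^3

L{cos(4t)} = s/(s^2 + 16).
Then apply L{t^2·g(t)} = (-1)^2 d^2/ds^2[G(s)] with G(s) = s/(s^2 + 16):
differentiating 2 times and applying the sign gives 2*s*(s^2 - 48)/(s^2 + 16)^3.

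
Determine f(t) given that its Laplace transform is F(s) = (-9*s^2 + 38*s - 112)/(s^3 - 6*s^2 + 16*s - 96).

f(t) = -4*exp(6*t) + 2*sin(4*t) - 5*cos(4*t)

Factor the denominator: s^3 - 6*s^2 + 16*s - 96 = (s - 6)*(s^2 + 16).
Partial fraction decomposition gives [-4/(s - 6)] + [-5*s/(s^2 + 16)] + [8/(s^2 + 16)].
Invert each term: -4/(s - 6) ↔ -4e^(6t); -5·s/(s^2 + 16) ↔ -5cos(4t); 2·4/(s^2 + 16) ↔ 2sin(4t).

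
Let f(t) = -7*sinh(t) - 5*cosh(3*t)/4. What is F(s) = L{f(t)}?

The transform is linear, so treat each term independently.
(-5/4)·[L{cosh(3t)} = s/(s^2 - 9)]; (-7)·[L{sinh(t)} = 1/(s^2 - 1)].

F(s) = -5*s/(4*(s^2 - 9)) - 7/(s^2 - 1)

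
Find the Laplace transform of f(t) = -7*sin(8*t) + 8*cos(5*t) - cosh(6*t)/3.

Apply the Laplace transform termwise.
(-1/3)·[L{cosh(6t)} = s/(s^2 - 36)]; (8)·[L{cos(5t)} = s/(s^2 + 25)]; (-7)·[L{sin(8t)} = 8/(s^2 + 64)].

8*s/(s^2 + 25) - s/(3*(s^2 - 36)) - 56/(s^2 + 64)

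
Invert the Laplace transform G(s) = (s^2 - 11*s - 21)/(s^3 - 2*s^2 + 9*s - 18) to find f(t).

Factor the denominator: s^3 - 2*s^2 + 9*s - 18 = (s - 2)*(s^2 + 9).
Partial fraction decomposition gives [-3/(s - 2)] + [4*s/(s^2 + 9)] + [-3/(s^2 + 9)].
Invert each term: -3/(s - 2) ↔ -3e^(2t); 4·s/(s^2 + 9) ↔ 4cos(3t); -1·3/(s^2 + 9) ↔ -sin(3t).

f(t) = -3*exp(2*t) - sin(3*t) + 4*cos(3*t)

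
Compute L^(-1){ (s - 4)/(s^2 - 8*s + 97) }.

Rewrite the denominator: s^2 - 8*s + 97 = (s - 4)^2 + 81.
The form in (s - 4) signals a first-shifting-theorem factor e^(4t).
Since L{cos(9t)} = s/(s^2 + 81), the inverse is e^(4*t)*cos(9*t).

exp(4*t)*cos(9*t)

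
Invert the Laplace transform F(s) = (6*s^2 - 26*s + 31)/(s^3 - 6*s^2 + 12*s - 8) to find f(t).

f(t) = 3*t^2*exp(2*t)/2 - 2*t*exp(2*t) + 6*exp(2*t)

Factor the denominator: s^3 - 6*s^2 + 12*s - 8 = (s - 2)^3.
Partial fraction decomposition gives [6/(s - 2)] + [-2/(s - 2)^2] + [3/(s - 2)^3].
Invert each term: 6/(s - 2) ↔ 6e^(2t); -2/(s - 2)^2 ↔ -2t·e^(2t); 3/(s - 2)^3 ↔ (3/2)t^2·e^(2t).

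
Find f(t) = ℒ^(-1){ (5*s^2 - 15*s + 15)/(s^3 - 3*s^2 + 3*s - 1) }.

f(t) = 5*t^2*exp(t)/2 - 5*t*exp(t) + 5*exp(t)

Factor the denominator: s^3 - 3*s^2 + 3*s - 1 = (s - 1)^3.
Partial fraction decomposition gives [5/(s - 1)] + [-5/(s - 1)^2] + [5/(s - 1)^3].
Invert each term: 5/(s - 1) ↔ 5e^(t); -5/(s - 1)^2 ↔ -5t·e^(t); 5/(s - 1)^3 ↔ (5/2)t^2·e^(t).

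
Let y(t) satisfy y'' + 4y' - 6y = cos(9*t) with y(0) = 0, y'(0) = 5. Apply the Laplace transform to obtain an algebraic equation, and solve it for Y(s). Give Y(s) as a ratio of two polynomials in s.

Y(s) = (5*s^2 + s + 405)/(s^4 + 4*s^3 + 75*s^2 + 324*s - 486)

Laplace-transform each side.
The derivative rules (L{y''} = s^2 Y - s·y(0) - y'(0) and L{y'} = sY - y(0), with y(0) = 0, y'(0) = 5) turn the left side into (s^2 + 4*s - 6)Y - (5).
The right side is L{cos(9*t)} = s/(s^2 + 81).
So (s^2 + 4*s - 6)Y = s/(s^2 + 81) + (5).
Divide through and combine into a single rational function.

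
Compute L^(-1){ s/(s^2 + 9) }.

Since L{cos(3t)} = s/(s^2 + 9), the inverse is cos(3*t).

cos(3*t)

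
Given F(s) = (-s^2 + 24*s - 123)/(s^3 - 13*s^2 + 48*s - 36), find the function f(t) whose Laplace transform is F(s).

Factor the denominator: s^3 - 13*s^2 + 48*s - 36 = (s - 6)^2*(s - 1).
Partial fraction decomposition gives [3/(s - 6)] + [-3/(s - 6)^2] + [-4/(s - 1)].
Invert each term: 3/(s - 6) ↔ 3e^(6t); -3/(s - 6)^2 ↔ -3t·e^(6t); -4/(s - 1) ↔ -4e^(t).

f(t) = -3*t*exp(6*t) + 3*exp(6*t) - 4*exp(t)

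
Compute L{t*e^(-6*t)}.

L{e^(-6t)} = 1/(s + 6).
Then apply L{t·g(t)} = -d/ds[G(s)] with G(s) = 1/(s + 6):
differentiating 1 time and applying the sign gives (s + 6)^(-2).

(s + 6)^(-2)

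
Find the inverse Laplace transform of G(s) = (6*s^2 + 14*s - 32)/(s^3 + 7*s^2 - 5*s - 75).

Factor the denominator: s^3 + 7*s^2 - 5*s - 75 = (s - 3)*(s + 5)^2.
Partial fraction decomposition gives [5/(s + 5)] + [-6/(s + 5)^2] + [1/(s - 3)].
Invert each term: 5/(s + 5) ↔ 5e^(-5t); -6/(s + 5)^2 ↔ -6t·e^(-5t); 1/(s - 3) ↔ e^(3t).

-6*t*exp(-5*t) + exp(3*t) + 5*exp(-5*t)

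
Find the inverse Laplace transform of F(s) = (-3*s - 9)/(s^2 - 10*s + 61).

Complete the square in the denominator: s^2 - 10*s + 61 = (s - 5)^2 + 6^2.
Split the numerator to match: -3*s - 9 = -3·(s - 5) - 4·6.
Invert each term: -3·(s - 5)/((s - 5)^2 + 36) ↔ -3e^(5t)cos(6t); -4·6/((s - 5)^2 + 36) ↔ -4e^(5t)sin(6t).

-4*exp(5*t)*sin(6*t) - 3*exp(5*t)*cos(6*t)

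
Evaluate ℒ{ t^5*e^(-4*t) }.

L{t^5} = 5!/s^6 = 120/s^6.
By the first shifting theorem, multiplying by e^(-4t) replaces s with s + 4.

120/(s + 4)^6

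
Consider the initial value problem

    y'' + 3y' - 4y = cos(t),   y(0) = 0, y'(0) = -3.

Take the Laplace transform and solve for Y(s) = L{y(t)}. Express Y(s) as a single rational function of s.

Y(s) = (-3*s^2 + s - 3)/(s^4 + 3*s^3 - 3*s^2 + 3*s - 4)

Transform both sides with L{·}.
The derivative rules (L{y''} = s^2 Y - s·y(0) - y'(0) and L{y'} = sY - y(0), with y(0) = 0, y'(0) = -3) turn the left side into (s^2 + 3*s - 4)Y - (-3).
The right side is L{cos(t)} = s/(s^2 + 1).
So (s^2 + 3*s - 4)Y = s/(s^2 + 1) + (-3).
Solve for Y(s) and write it as one ratio of polynomials.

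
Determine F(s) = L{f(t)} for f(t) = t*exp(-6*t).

F(s) = (s + 6)^(-2)

L{t} = 1!/s^2 = 1/s^2.
By the first shifting theorem, multiplying by e^(-6t) replaces s with s + 6.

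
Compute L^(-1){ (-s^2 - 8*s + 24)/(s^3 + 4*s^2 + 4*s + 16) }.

Factor the denominator: s^3 + 4*s^2 + 4*s + 16 = (s + 4)*(s^2 + 4).
Partial fraction decomposition gives [2/(s + 4)] + [-3*s/(s^2 + 4)] + [4/(s^2 + 4)].
Invert each term: 2/(s + 4) ↔ 2e^(-4t); -3·s/(s^2 + 4) ↔ -3cos(2t); 2·2/(s^2 + 4) ↔ 2sin(2t).

2*sin(2*t) - 3*cos(2*t) + 2*exp(-4*t)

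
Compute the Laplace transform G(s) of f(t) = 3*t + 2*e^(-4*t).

By linearity of the Laplace transform, transform each term separately.
(2)·[L{e^(-4t)} = 1/(s + 4)]; (3)·[L{t} = 1!/s^2 = 1/s^2].

G(s) = 2/(s + 4) + 3/s^2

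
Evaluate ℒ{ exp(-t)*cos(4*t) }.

L{cos(4t)} = s/(s^2 + 16).
By the first shifting theorem, multiplying by e^(-t) replaces s with s + 1.

(s + 1)/((s + 1)^2 + 16)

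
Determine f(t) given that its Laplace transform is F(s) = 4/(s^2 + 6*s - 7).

Rewrite the denominator: s^2 + 6*s - 7 = (s + 3)^2 - 16.
The form in (s + 3) signals a first-shifting-theorem factor e^(-3t).
Since L{sinh(4t)} = 4/(s^2 - 16), the inverse is exp(-3*t)*sinh(4*t).

f(t) = exp(-3*t)*sinh(4*t)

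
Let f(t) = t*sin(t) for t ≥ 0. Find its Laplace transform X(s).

L{sin(t)} = 1/(s^2 + 1).
Then apply L{t·g(t)} = -d/ds[G(s)] with G(s) = 1/(s^2 + 1):
differentiating 1 time and applying the sign gives 2*s/(s^2 + 1)^2.

X(s) = 2*s/(s^2 + 1)^2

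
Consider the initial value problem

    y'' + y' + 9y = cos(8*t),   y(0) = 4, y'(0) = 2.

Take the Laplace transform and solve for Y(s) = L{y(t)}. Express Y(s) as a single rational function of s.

Laplace-transform each side.
Using L{y''} = s^2 Y - s·y(0) - y'(0) and L{y'} = sY - y(0), with y(0) = 4, y'(0) = 2, the left side becomes (s^2 + s + 9)Y - (4*s + 6).
The right side is L{cos(8*t)} = s/(s^2 + 64).
So (s^2 + s + 9)Y = s/(s^2 + 64) + (4*s + 6).
Isolate Y and clear denominators.

Y(s) = (4*s^3 + 6*s^2 + 257*s + 384)/(s^4 + s^3 + 73*s^2 + 64*s + 576)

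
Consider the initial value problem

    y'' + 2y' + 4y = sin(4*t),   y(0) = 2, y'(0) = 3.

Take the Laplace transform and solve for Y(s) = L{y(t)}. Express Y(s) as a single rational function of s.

Take the Laplace transform of both sides.
Using L{y''} = s^2 Y - s·y(0) - y'(0) and L{y'} = sY - y(0), with y(0) = 2, y'(0) = 3, the left side becomes (s^2 + 2*s + 4)Y - (2*s + 7).
The right side is L{sin(4*t)} = 4/(s^2 + 16).
So (s^2 + 2*s + 4)Y = 4/(s^2 + 16) + (2*s + 7).
Divide through and combine into a single rational function.

Y(s) = (2*s^3 + 7*s^2 + 32*s + 116)/(s^4 + 2*s^3 + 20*s^2 + 32*s + 64)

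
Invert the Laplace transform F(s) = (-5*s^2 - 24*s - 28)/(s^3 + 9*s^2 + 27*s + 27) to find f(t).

Factor the denominator: s^3 + 9*s^2 + 27*s + 27 = (s + 3)^3.
Partial fraction decomposition gives [-5/(s + 3)] + [6/(s + 3)^2] + [-1/(s + 3)^3].
Invert each term: -5/(s + 3) ↔ -5e^(-3t); 6/(s + 3)^2 ↔ 6t·e^(-3t); -1/(s + 3)^3 ↔ (-1/2)t^2·e^(-3t).

f(t) = -t^2*exp(-3*t)/2 + 6*t*exp(-3*t) - 5*exp(-3*t)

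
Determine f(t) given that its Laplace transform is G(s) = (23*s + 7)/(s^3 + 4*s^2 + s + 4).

Factor the denominator: s^3 + 4*s^2 + s + 4 = (s + 4)*(s^2 + 1).
Partial fraction decomposition gives [-5/(s + 4)] + [5*s/(s^2 + 1)] + [3/(s^2 + 1)].
Invert each term: -5/(s + 4) ↔ -5e^(-4t); 5·s/(s^2 + 1) ↔ 5cos(t); 3·1/(s^2 + 1) ↔ 3sin(t).

f(t) = 3*sin(t) + 5*cos(t) - 5*exp(-4*t)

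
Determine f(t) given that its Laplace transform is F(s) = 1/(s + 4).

Since L{e^(-4t)} = 1/(s + 4), the inverse is exp(-4*t).

f(t) = exp(-4*t)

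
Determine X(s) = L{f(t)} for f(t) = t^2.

L{t^2} = 2!/s^3 = 2/s^3.

X(s) = 2/s^3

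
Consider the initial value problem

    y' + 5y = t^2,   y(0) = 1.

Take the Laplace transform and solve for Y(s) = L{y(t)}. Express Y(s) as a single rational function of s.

Apply the Laplace transform to the equation.
Using L{y'} = sY - y(0) = sY - 1, the left side becomes (s + 5)Y - (1).
The right side is L{t^2} = 2/s^3.
So (s + 5)Y = 2/s^3 + (1).
Solve for Y(s) and write it as one ratio of polynomials.

Y(s) = (s^3 + 2)/(s^4 + 5*s^3)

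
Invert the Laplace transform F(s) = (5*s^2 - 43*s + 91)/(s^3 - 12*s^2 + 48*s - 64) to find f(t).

Factor the denominator: s^3 - 12*s^2 + 48*s - 64 = (s - 4)^3.
Partial fraction decomposition gives [5/(s - 4)] + [-3/(s - 4)^2] + [-1/(s - 4)^3].
Invert each term: 5/(s - 4) ↔ 5e^(4t); -3/(s - 4)^2 ↔ -3t·e^(4t); -1/(s - 4)^3 ↔ (-1/2)t^2·e^(4t).

f(t) = -t^2*exp(4*t)/2 - 3*t*exp(4*t) + 5*exp(4*t)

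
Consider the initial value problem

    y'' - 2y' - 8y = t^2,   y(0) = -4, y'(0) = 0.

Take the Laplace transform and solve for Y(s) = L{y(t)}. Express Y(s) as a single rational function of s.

Y(s) = (-4*s^4 + 8*s^3 + 2)/(s^5 - 2*s^4 - 8*s^3)

Transform both sides with L{·}.
Using L{y''} = s^2 Y - s·y(0) - y'(0) and L{y'} = sY - y(0), with y(0) = -4, y'(0) = 0, the left side becomes (s^2 - 2*s - 8)Y - (-4*s + 8).
The right side is L{t^2} = 2/s^3.
So (s^2 - 2*s - 8)Y = 2/s^3 + (-4*s + 8).
Isolate Y and clear denominators.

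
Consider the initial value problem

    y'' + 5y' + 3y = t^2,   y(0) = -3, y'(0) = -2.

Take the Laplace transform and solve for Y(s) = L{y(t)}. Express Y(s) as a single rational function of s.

Take the Laplace transform of both sides.
The derivative rules (L{y''} = s^2 Y - s·y(0) - y'(0) and L{y'} = sY - y(0), with y(0) = -3, y'(0) = -2) turn the left side into (s^2 + 5*s + 3)Y - (-3*s - 17).
The right side is L{t^2} = 2/s^3.
So (s^2 + 5*s + 3)Y = 2/s^3 + (-3*s - 17).
Divide through and combine into a single rational function.

Y(s) = (-3*s^4 - 17*s^3 + 2)/(s^5 + 5*s^4 + 3*s^3)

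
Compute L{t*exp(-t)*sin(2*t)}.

4*(s + 1)/(s^2 + 2*s + 5)^2

L{sin(2t)} = 2/(s^2 + 4).
Multiplying by e^(-t) shifts s → s + 1, so L{exp(-t)*sin(2*t)} = 2/((s + 1)^2 + 4).
Then apply L{t·g(t)} = -d/ds[G(s)] with G(s) = 2/((s + 1)^2 + 4):
differentiating 1 time and applying the sign gives 4*(s + 1)/(s^2 + 2*s + 5)^2.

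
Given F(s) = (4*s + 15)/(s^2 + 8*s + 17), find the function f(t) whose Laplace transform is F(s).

Complete the square in the denominator: s^2 + 8*s + 17 = (s + 4)^2 + 1^2.
Split the numerator to match: 4*s + 15 = 4·(s + 4) - 1·1.
Invert each term: 4·(s + 4)/((s + 4)^2 + 1) ↔ 4e^(-4t)cos(t); -1·1/((s + 4)^2 + 1) ↔ -e^(-4t)sin(t).

f(t) = -exp(-4*t)*sin(t) + 4*exp(-4*t)*cos(t)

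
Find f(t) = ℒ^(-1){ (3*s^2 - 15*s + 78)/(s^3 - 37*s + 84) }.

f(t) = 6*exp(4*t) - 6*exp(3*t) + 3*exp(-7*t)

Factor the denominator: s^3 - 37*s + 84 = (s - 4)*(s - 3)*(s + 7).
Partial fraction decomposition gives [3/(s + 7)] + [-6/(s - 3)] + [6/(s - 4)].
Invert each term: 3/(s + 7) ↔ 3e^(-7t); -6/(s - 3) ↔ -6e^(3t); 6/(s - 4) ↔ 6e^(4t).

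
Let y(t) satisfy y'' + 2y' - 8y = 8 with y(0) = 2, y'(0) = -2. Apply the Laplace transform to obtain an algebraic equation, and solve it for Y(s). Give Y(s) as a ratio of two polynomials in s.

Y(s) = (2*s^2 + 2*s + 8)/(s^3 + 2*s^2 - 8*s)

Apply the Laplace transform to the equation.
Using L{y''} = s^2 Y - s·y(0) - y'(0) and L{y'} = sY - y(0), with y(0) = 2, y'(0) = -2, the left side becomes (s^2 + 2*s - 8)Y - (2*s + 2).
The right side is L{8} = 8/s.
So (s^2 + 2*s - 8)Y = 8/s + (2*s + 2).
Divide through and combine into a single rational function.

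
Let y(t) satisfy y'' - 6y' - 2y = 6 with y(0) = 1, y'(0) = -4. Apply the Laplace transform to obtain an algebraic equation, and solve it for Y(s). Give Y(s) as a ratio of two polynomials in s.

Y(s) = (s^2 - 10*s + 6)/(s^3 - 6*s^2 - 2*s)

Apply the Laplace transform to the equation.
With L{y''} = s^2 Y - s·y(0) - y'(0) and L{y'} = sY - y(0), with y(0) = 1, y'(0) = -4: the LHS transforms to (s^2 - 6*s - 2)Y - (s - 10).
The right side is L{6} = 6/s.
So (s^2 - 6*s - 2)Y = 6/s + (s - 10).
Divide through and combine into a single rational function.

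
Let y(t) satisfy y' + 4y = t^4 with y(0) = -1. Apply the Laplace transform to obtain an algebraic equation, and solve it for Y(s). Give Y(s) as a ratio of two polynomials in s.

Y(s) = (-s^5 + 24)/(s^6 + 4*s^5)

Apply the Laplace transform to the equation.
The derivative rules (L{y'} = sY - y(0) = sY - (-1)) turn the left side into (s + 4)Y - (-1).
The right side is L{t^4} = 24/s^5.
So (s + 4)Y = 24/s^5 + (-1).
Divide through and combine into a single rational function.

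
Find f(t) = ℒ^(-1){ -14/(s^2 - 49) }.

f(t) = -2*sinh(7*t)

Since L{sinh(7t)} = 7/(s^2 - 49), the inverse is sinh(7*t), scaled by -2.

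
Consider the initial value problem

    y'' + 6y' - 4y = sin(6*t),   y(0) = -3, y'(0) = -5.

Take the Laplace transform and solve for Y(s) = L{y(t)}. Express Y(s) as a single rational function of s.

Y(s) = (-3*s^3 - 23*s^2 - 108*s - 822)/(s^4 + 6*s^3 + 32*s^2 + 216*s - 144)

Take the Laplace transform of both sides.
The derivative rules (L{y''} = s^2 Y - s·y(0) - y'(0) and L{y'} = sY - y(0), with y(0) = -3, y'(0) = -5) turn the left side into (s^2 + 6*s - 4)Y - (-3*s - 23).
The right side is L{sin(6*t)} = 6/(s^2 + 36).
So (s^2 + 6*s - 4)Y = 6/(s^2 + 36) + (-3*s - 23).
Solve for Y(s) and write it as one ratio of polynomials.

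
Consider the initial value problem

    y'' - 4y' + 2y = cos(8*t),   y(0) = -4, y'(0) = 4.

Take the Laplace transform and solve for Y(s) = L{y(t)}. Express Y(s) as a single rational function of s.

Laplace-transform each side.
With L{y''} = s^2 Y - s·y(0) - y'(0) and L{y'} = sY - y(0), with y(0) = -4, y'(0) = 4: the LHS transforms to (s^2 - 4*s + 2)Y - (-4*s + 20).
The right side is L{cos(8*t)} = s/(s^2 + 64).
So (s^2 - 4*s + 2)Y = s/(s^2 + 64) + (-4*s + 20).
Solve for Y(s) and write it as one ratio of polynomials.

Y(s) = (-4*s^3 + 20*s^2 - 255*s + 1280)/(s^4 - 4*s^3 + 66*s^2 - 256*s + 128)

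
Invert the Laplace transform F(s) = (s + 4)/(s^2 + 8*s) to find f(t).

Rewrite the denominator: s^2 + 8*s = (s + 4)^2 - 16.
The form in (s + 4) signals a first-shifting-theorem factor e^(-4t).
Since L{cosh(4t)} = s/(s^2 - 16), the inverse is e^(-4*t)*cosh(4*t).

f(t) = exp(-4*t)*cosh(4*t)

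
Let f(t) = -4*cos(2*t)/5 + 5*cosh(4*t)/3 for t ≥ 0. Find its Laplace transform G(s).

Apply the Laplace transform termwise.
(5/3)·[L{cosh(4t)} = s/(s^2 - 16)]; (-4/5)·[L{cos(2t)} = s/(s^2 + 4)].

G(s) = -4*s/(5*(s^2 + 4)) + 5*s/(3*(s^2 - 16))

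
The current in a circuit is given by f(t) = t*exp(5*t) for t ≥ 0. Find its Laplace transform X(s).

L{e^(5t)} = 1/(s - 5).
Then apply L{t·g(t)} = -d/ds[G(s)] with G(s) = 1/(s - 5):
differentiating 1 time and applying the sign gives (s - 5)^(-2).

X(s) = (s - 5)^(-2)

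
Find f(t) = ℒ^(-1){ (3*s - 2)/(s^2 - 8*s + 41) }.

Complete the square in the denominator: s^2 - 8*s + 41 = (s - 4)^2 + 5^2.
Split the numerator to match: 3*s - 2 = 3·(s - 4) + 2·5.
Invert each term: 3·(s - 4)/((s - 4)^2 + 25) ↔ 3e^(4t)cos(5t); 2·5/((s - 4)^2 + 25) ↔ 2e^(4t)sin(5t).

f(t) = 2*exp(4*t)*sin(5*t) + 3*exp(4*t)*cos(5*t)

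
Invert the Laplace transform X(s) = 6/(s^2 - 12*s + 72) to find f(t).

f(t) = exp(6*t)*sin(6*t)

Rewrite the denominator: s^2 - 12*s + 72 = (s - 6)^2 + 36.
The form in (s - 6) signals a first-shifting-theorem factor e^(6t).
Since L{sin(6t)} = 6/(s^2 + 36), the inverse is e^(6*t)*sin(6*t).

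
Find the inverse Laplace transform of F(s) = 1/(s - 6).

Since L{e^(6t)} = 1/(s - 6), the inverse is e^(6*t).

exp(6*t)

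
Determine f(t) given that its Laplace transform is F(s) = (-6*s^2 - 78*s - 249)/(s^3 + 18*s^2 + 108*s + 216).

f(t) = 3*t^2*exp(-6*t)/2 - 6*t*exp(-6*t) - 6*exp(-6*t)

Factor the denominator: s^3 + 18*s^2 + 108*s + 216 = (s + 6)^3.
Partial fraction decomposition gives [-6/(s + 6)] + [-6/(s + 6)^2] + [3/(s + 6)^3].
Invert each term: -6/(s + 6) ↔ -6e^(-6t); -6/(s + 6)^2 ↔ -6t·e^(-6t); 3/(s + 6)^3 ↔ (3/2)t^2·e^(-6t).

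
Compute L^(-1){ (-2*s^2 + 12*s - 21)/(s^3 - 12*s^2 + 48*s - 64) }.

Factor the denominator: s^3 - 12*s^2 + 48*s - 64 = (s - 4)^3.
Partial fraction decomposition gives [-2/(s - 4)] + [-4/(s - 4)^2] + [-5/(s - 4)^3].
Invert each term: -2/(s - 4) ↔ -2e^(4t); -4/(s - 4)^2 ↔ -4t·e^(4t); -5/(s - 4)^3 ↔ (-5/2)t^2·e^(4t).

-5*t^2*exp(4*t)/2 - 4*t*exp(4*t) - 2*exp(4*t)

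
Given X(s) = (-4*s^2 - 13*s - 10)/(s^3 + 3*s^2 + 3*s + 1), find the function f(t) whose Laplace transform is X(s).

f(t) = -t^2*exp(-t)/2 - 5*t*exp(-t) - 4*exp(-t)

Factor the denominator: s^3 + 3*s^2 + 3*s + 1 = (s + 1)^3.
Partial fraction decomposition gives [-4/(s + 1)] + [-5/(s + 1)^2] + [-1/(s + 1)^3].
Invert each term: -4/(s + 1) ↔ -4e^(-t); -5/(s + 1)^2 ↔ -5t·e^(-t); -1/(s + 1)^3 ↔ (-1/2)t^2·e^(-t).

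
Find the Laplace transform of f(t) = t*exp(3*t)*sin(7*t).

14*(s - 3)/(s^2 - 6*s + 58)^2

L{sin(7t)} = 7/(s^2 + 49).
Multiplying by e^(3t) shifts s → s - 3, so L{exp(3*t)*sin(7*t)} = 7/((s - 3)^2 + 49).
Then apply L{t·g(t)} = -d/ds[G(s)] with G(s) = 7/((s - 3)^2 + 49):
differentiating 1 time and applying the sign gives 14*(s - 3)/(s^2 - 6*s + 58)^2.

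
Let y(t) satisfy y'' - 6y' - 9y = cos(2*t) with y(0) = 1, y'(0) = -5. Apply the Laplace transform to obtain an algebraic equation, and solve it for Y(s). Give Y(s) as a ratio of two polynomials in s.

Transform both sides with L{·}.
With L{y''} = s^2 Y - s·y(0) - y'(0) and L{y'} = sY - y(0), with y(0) = 1, y'(0) = -5: the LHS transforms to (s^2 - 6*s - 9)Y - (s - 11).
The right side is L{cos(2*t)} = s/(s^2 + 4).
So (s^2 - 6*s - 9)Y = s/(s^2 + 4) + (s - 11).
Divide through and combine into a single rational function.

Y(s) = (s^3 - 11*s^2 + 5*s - 44)/(s^4 - 6*s^3 - 5*s^2 - 24*s - 36)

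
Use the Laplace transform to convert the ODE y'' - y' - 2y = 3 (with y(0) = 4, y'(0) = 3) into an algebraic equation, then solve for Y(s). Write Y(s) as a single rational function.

Laplace-transform each side.
With L{y''} = s^2 Y - s·y(0) - y'(0) and L{y'} = sY - y(0), with y(0) = 4, y'(0) = 3: the LHS transforms to (s^2 - s - 2)Y - (4*s - 1).
The right side is L{3} = 3/s.
So (s^2 - s - 2)Y = 3/s + (4*s - 1).
Solve for Y(s) and write it as one ratio of polynomials.

Y(s) = (4*s^2 - s + 3)/(s^3 - s^2 - 2*s)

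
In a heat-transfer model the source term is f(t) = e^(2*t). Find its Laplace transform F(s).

L{e^(2t)} = 1/(s - 2).

F(s) = 1/(s - 2)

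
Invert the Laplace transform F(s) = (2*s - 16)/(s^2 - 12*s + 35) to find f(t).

Factor the denominator: s^2 - 12*s + 35 = (s - 7)*(s - 5).
Partial fraction decomposition gives [3/(s - 5)] + [-1/(s - 7)].
Invert each term: 3/(s - 5) ↔ 3e^(5t); -1/(s - 7) ↔ -e^(7t).

f(t) = -exp(7*t) + 3*exp(5*t)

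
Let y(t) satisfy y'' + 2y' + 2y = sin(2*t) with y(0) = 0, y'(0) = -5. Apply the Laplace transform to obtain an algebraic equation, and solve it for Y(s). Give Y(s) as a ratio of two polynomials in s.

Y(s) = (-5*s^2 - 18)/(s^4 + 2*s^3 + 6*s^2 + 8*s + 8)

Take the Laplace transform of both sides.
The derivative rules (L{y''} = s^2 Y - s·y(0) - y'(0) and L{y'} = sY - y(0), with y(0) = 0, y'(0) = -5) turn the left side into (s^2 + 2*s + 2)Y - (-5).
The right side is L{sin(2*t)} = 2/(s^2 + 4).
So (s^2 + 2*s + 2)Y = 2/(s^2 + 4) + (-5).
Isolate Y and clear denominators.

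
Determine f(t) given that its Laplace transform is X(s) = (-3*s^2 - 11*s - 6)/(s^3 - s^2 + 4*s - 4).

f(t) = -4*exp(t) - 5*sin(2*t) + cos(2*t)

Factor the denominator: s^3 - s^2 + 4*s - 4 = (s - 1)*(s^2 + 4).
Partial fraction decomposition gives [-4/(s - 1)] + [s/(s^2 + 4)] + [-10/(s^2 + 4)].
Invert each term: -4/(s - 1) ↔ -4e^(t); 1·s/(s^2 + 4) ↔ cos(2t); -5·2/(s^2 + 4) ↔ -5sin(2t).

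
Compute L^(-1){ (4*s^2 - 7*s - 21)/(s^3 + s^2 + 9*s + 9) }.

Factor the denominator: s^3 + s^2 + 9*s + 9 = (s + 1)*(s^2 + 9).
Partial fraction decomposition gives [-1/(s + 1)] + [5*s/(s^2 + 9)] + [-12/(s^2 + 9)].
Invert each term: -1/(s + 1) ↔ -e^(-t); 5·s/(s^2 + 9) ↔ 5cos(3t); -4·3/(s^2 + 9) ↔ -4sin(3t).

-4*sin(3*t) + 5*cos(3*t) - exp(-t)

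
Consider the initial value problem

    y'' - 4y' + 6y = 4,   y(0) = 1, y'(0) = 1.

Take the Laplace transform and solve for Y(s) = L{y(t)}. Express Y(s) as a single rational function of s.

Y(s) = (s^2 - 3*s + 4)/(s^3 - 4*s^2 + 6*s)

Laplace-transform each side.
Using L{y''} = s^2 Y - s·y(0) - y'(0) and L{y'} = sY - y(0), with y(0) = 1, y'(0) = 1, the left side becomes (s^2 - 4*s + 6)Y - (s - 3).
The right side is L{4} = 4/s.
So (s^2 - 4*s + 6)Y = 4/s + (s - 3).
Divide through and combine into a single rational function.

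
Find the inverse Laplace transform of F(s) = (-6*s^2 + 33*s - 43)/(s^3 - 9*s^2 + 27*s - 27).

Factor the denominator: s^3 - 9*s^2 + 27*s - 27 = (s - 3)^3.
Partial fraction decomposition gives [-6/(s - 3)] + [-3/(s - 3)^2] + [2/(s - 3)^3].
Invert each term: -6/(s - 3) ↔ -6e^(3t); -3/(s - 3)^2 ↔ -3t·e^(3t); 2/(s - 3)^3 ↔ (1)t^2·e^(3t).

t^2*exp(3*t) - 3*t*exp(3*t) - 6*exp(3*t)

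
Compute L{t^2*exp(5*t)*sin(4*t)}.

8*(3*s^2 - 30*s + 59)/(s^2 - 10*s + 41)^3

L{sin(4t)} = 4/(s^2 + 16).
Multiplying by e^(5t) shifts s → s - 5, so L{exp(5*t)*sin(4*t)} = 4/((s - 5)^2 + 16).
Then apply L{t^2·g(t)} = (-1)^2 d^2/ds^2[H(s)] with H(s) = 4/((s - 5)^2 + 16):
differentiating 2 times and applying the sign gives 8*(3*s^2 - 30*s + 59)/(s^2 - 10*s + 41)^3.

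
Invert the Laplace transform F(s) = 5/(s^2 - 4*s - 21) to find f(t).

Rewrite the denominator: s^2 - 4*s - 21 = (s - 2)^2 - 25.
The form in (s - 2) signals a first-shifting-theorem factor e^(2t).
Since L{sinh(5t)} = 5/(s^2 - 25), the inverse is e^(2*t)*sinh(5*t).

f(t) = exp(2*t)*sinh(5*t)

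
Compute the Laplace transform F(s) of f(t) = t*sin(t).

F(s) = 2*s/(s^2 + 1)^2

L{sin(t)} = 1/(s^2 + 1).
Then apply L{t·g(t)} = -d/ds[G(s)] with G(s) = 1/(s^2 + 1):
differentiating 1 time and applying the sign gives 2*s/(s^2 + 1)^2.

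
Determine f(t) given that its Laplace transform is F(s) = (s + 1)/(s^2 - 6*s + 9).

f(t) = 4*t*exp(3*t) + exp(3*t)

Factor the denominator: s^2 - 6*s + 9 = (s - 3)^2.
Partial fraction decomposition gives [1/(s - 3)] + [4/(s - 3)^2].
Invert each term: 1/(s - 3) ↔ e^(3t); 4/(s - 3)^2 ↔ 4t·e^(3t).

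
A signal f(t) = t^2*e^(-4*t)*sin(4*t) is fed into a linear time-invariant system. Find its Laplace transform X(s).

X(s) = 8*(3*s^2 + 24*s + 32)/(s^2 + 8*s + 32)^3

L{sin(4t)} = 4/(s^2 + 16).
Multiplying by e^(-4t) shifts s → s + 4, so L{e^(-4*t)*sin(4*t)} = 4/((s + 4)^2 + 16).
Then apply L{t^2·g(t)} = (-1)^2 d^2/ds^2[G(s)] with G(s) = 4/((s + 4)^2 + 16):
differentiating 2 times and applying the sign gives 8*(3*s^2 + 24*s + 32)/(s^2 + 8*s + 32)^3.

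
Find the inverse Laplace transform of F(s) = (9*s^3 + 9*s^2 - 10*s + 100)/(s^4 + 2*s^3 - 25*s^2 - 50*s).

Factor the denominator: s^4 + 2*s^3 - 25*s^2 - 50*s = s*(s - 5)*(s + 2)*(s + 5).
Partial fraction decomposition gives [5/(s + 5)] + [2/(s + 2)] + [-2/s] + [4/(s - 5)].
Invert each term: 5/(s + 5) ↔ 5e^(-5t); 2/(s + 2) ↔ 2e^(-2t); -2/(s - 0) ↔ -2e^(0t); 4/(s - 5) ↔ 4e^(5t).

4*exp(5*t) - 2 + 2*exp(-2*t) + 5*exp(-5*t)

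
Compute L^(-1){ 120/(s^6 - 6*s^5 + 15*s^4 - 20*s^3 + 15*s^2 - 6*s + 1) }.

t^5*exp(t)

Rewrite the denominator: s^6 - 6*s^5 + 15*s^4 - 20*s^3 + 15*s^2 - 6*s + 1 = (s - 1)^6.
The form in (s - 1) signals a first-shifting-theorem factor e^(t).
Since L{t^5} = 5!/s^6 = 120/s^6, the inverse is t^5*exp(t).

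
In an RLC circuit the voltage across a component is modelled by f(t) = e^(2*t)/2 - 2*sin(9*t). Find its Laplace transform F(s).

By linearity of the Laplace transform, transform each term separately.
(1/2)·[L{e^(2t)} = 1/(s - 2)]; (-2)·[L{sin(9t)} = 9/(s^2 + 81)].

F(s) = -18/(s^2 + 81) + 1/(2*(s - 2))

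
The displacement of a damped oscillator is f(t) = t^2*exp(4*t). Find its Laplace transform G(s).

L{e^(4t)} = 1/(s - 4).
Then apply L{t^2·g(t)} = (-1)^2 d^2/ds^2[H(s)] with H(s) = 1/(s - 4):
differentiating 2 times and applying the sign gives 2/(s - 4)^3.

G(s) = 2/(s - 4)^3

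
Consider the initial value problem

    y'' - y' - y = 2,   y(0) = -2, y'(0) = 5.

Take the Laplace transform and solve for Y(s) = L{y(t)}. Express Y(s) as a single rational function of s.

Y(s) = (-2*s^2 + 7*s + 2)/(s^3 - s^2 - s)

Transform both sides with L{·}.
The derivative rules (L{y''} = s^2 Y - s·y(0) - y'(0) and L{y'} = sY - y(0), with y(0) = -2, y'(0) = 5) turn the left side into (s^2 - s - 1)Y - (-2*s + 7).
The right side is L{2} = 2/s.
So (s^2 - s - 1)Y = 2/s + (-2*s + 7).
Solve for Y(s) and write it as one ratio of polynomials.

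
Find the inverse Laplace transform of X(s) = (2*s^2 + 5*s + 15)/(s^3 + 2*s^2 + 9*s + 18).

Factor the denominator: s^3 + 2*s^2 + 9*s + 18 = (s + 2)*(s^2 + 9).
Partial fraction decomposition gives [1/(s + 2)] + [s/(s^2 + 9)] + [3/(s^2 + 9)].
Invert each term: 1/(s + 2) ↔ e^(-2t); 1·s/(s^2 + 9) ↔ cos(3t); 1·3/(s^2 + 9) ↔ sin(3t).

sin(3*t) + cos(3*t) + exp(-2*t)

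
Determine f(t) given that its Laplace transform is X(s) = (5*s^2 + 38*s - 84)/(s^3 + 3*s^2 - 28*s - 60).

f(t) = 3*exp(5*t) + 5*exp(-2*t) - 3*exp(-6*t)

Factor the denominator: s^3 + 3*s^2 - 28*s - 60 = (s - 5)*(s + 2)*(s + 6).
Partial fraction decomposition gives [5/(s + 2)] + [-3/(s + 6)] + [3/(s - 5)].
Invert each term: 5/(s + 2) ↔ 5e^(-2t); -3/(s + 6) ↔ -3e^(-6t); 3/(s - 5) ↔ 3e^(5t).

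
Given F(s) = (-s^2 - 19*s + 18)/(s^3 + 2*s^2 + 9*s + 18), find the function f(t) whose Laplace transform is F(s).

f(t) = -3*sin(3*t) - 5*cos(3*t) + 4*exp(-2*t)

Factor the denominator: s^3 + 2*s^2 + 9*s + 18 = (s + 2)*(s^2 + 9).
Partial fraction decomposition gives [4/(s + 2)] + [-5*s/(s^2 + 9)] + [-9/(s^2 + 9)].
Invert each term: 4/(s + 2) ↔ 4e^(-2t); -5·s/(s^2 + 9) ↔ -5cos(3t); -3·3/(s^2 + 9) ↔ -3sin(3t).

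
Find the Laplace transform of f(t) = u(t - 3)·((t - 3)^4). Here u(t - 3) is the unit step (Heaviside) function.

24*exp(-3*s)/s^5

By the second shifting theorem, L{u(t - c)·g(t - c)} = e^(-cs)·G(s) with c = 3 and G(s) = L{g(t)}.
L{t^4} = 4!/s^5 = 24/s^5.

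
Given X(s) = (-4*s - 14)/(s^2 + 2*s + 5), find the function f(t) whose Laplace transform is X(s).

Complete the square in the denominator: s^2 + 2*s + 5 = (s + 1)^2 + 2^2.
Split the numerator to match: -4*s - 14 = -4·(s + 1) - 5·2.
Invert each term: -4·(s + 1)/((s + 1)^2 + 4) ↔ -4e^(-t)cos(2t); -5·2/((s + 1)^2 + 4) ↔ -5e^(-t)sin(2t).

f(t) = -5*exp(-t)*sin(2*t) - 4*exp(-t)*cos(2*t)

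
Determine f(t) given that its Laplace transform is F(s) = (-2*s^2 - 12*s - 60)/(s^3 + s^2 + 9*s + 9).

f(t) = -5*sin(3*t) + 3*cos(3*t) - 5*exp(-t)

Factor the denominator: s^3 + s^2 + 9*s + 9 = (s + 1)*(s^2 + 9).
Partial fraction decomposition gives [-5/(s + 1)] + [3*s/(s^2 + 9)] + [-15/(s^2 + 9)].
Invert each term: -5/(s + 1) ↔ -5e^(-t); 3·s/(s^2 + 9) ↔ 3cos(3t); -5·3/(s^2 + 9) ↔ -5sin(3t).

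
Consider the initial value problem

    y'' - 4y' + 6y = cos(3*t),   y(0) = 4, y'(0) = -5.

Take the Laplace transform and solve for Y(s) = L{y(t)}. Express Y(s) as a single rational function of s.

Y(s) = (4*s^3 - 21*s^2 + 37*s - 189)/(s^4 - 4*s^3 + 15*s^2 - 36*s + 54)

Apply the Laplace transform to the equation.
The derivative rules (L{y''} = s^2 Y - s·y(0) - y'(0) and L{y'} = sY - y(0), with y(0) = 4, y'(0) = -5) turn the left side into (s^2 - 4*s + 6)Y - (4*s - 21).
The right side is L{cos(3*t)} = s/(s^2 + 9).
So (s^2 - 4*s + 6)Y = s/(s^2 + 9) + (4*s - 21).
Isolate Y and clear denominators.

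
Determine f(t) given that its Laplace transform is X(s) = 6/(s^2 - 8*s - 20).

f(t) = exp(4*t)*sinh(6*t)

Rewrite the denominator: s^2 - 8*s - 20 = (s - 4)^2 - 36.
The form in (s - 4) signals a first-shifting-theorem factor e^(4t).
Since L{sinh(6t)} = 6/(s^2 - 36), the inverse is e^(4*t)*sinh(6*t).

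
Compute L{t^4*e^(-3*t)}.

24/(s + 3)^5

L{t^4} = 4!/s^5 = 24/s^5.
By the first shifting theorem, multiplying by e^(-3t) replaces s with s + 3.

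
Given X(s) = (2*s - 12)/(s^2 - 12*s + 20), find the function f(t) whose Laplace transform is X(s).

f(t) = 2*exp(6*t)*cosh(4*t)

Rewrite the denominator: s^2 - 12*s + 20 = (s - 6)^2 - 16.
The form in (s - 6) signals a first-shifting-theorem factor e^(6t).
Since L{cosh(4t)} = s/(s^2 - 16), the inverse is e^(6*t)*cosh(4*t), scaled by 2.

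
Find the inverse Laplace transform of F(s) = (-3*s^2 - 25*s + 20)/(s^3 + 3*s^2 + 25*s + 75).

Factor the denominator: s^3 + 3*s^2 + 25*s + 75 = (s + 3)*(s^2 + 25).
Partial fraction decomposition gives [2/(s + 3)] + [-5*s/(s^2 + 25)] + [-10/(s^2 + 25)].
Invert each term: 2/(s + 3) ↔ 2e^(-3t); -5·s/(s^2 + 25) ↔ -5cos(5t); -2·5/(s^2 + 25) ↔ -2sin(5t).

-2*sin(5*t) - 5*cos(5*t) + 2*exp(-3*t)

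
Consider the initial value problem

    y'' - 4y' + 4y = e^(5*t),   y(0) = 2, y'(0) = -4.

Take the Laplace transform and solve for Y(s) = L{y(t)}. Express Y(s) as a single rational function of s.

Y(s) = (2*s^2 - 22*s + 61)/(s^3 - 9*s^2 + 24*s - 20)

Transform both sides with L{·}.
With L{y''} = s^2 Y - s·y(0) - y'(0) and L{y'} = sY - y(0), with y(0) = 2, y'(0) = -4: the LHS transforms to (s^2 - 4*s + 4)Y - (2*s - 12).
The right side is L{e^(5*t)} = 1/(s - 5).
So (s^2 - 4*s + 4)Y = 1/(s - 5) + (2*s - 12).
Solve for Y(s) and write it as one ratio of polynomials.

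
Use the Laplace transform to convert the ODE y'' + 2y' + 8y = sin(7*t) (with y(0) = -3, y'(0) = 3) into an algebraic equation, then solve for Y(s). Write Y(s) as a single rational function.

Apply the Laplace transform to the equation.
With L{y''} = s^2 Y - s·y(0) - y'(0) and L{y'} = sY - y(0), with y(0) = -3, y'(0) = 3: the LHS transforms to (s^2 + 2*s + 8)Y - (-3*s - 3).
The right side is L{sin(7*t)} = 7/(s^2 + 49).
So (s^2 + 2*s + 8)Y = 7/(s^2 + 49) + (-3*s - 3).
Divide through and combine into a single rational function.

Y(s) = (-3*s^3 - 3*s^2 - 147*s - 140)/(s^4 + 2*s^3 + 57*s^2 + 98*s + 392)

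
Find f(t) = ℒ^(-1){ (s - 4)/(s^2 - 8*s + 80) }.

Rewrite the denominator: s^2 - 8*s + 80 = (s - 4)^2 + 64.
The form in (s - 4) signals a first-shifting-theorem factor e^(4t).
Since L{cos(8t)} = s/(s^2 + 64), the inverse is e^(4*t)*cos(8*t).

f(t) = exp(4*t)*cos(8*t)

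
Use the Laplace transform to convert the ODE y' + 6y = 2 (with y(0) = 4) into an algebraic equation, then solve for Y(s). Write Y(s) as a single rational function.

Y(s) = (4*s + 2)/(s^2 + 6*s)

Take the Laplace transform of both sides.
The derivative rules (L{y'} = sY - y(0) = sY - 4) turn the left side into (s + 6)Y - (4).
The right side is L{2} = 2/s.
So (s + 6)Y = 2/s + (4).
Isolate Y and clear denominators.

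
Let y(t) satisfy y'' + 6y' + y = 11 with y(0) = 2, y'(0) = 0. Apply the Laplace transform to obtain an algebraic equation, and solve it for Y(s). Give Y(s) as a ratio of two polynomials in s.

Y(s) = (2*s^2 + 12*s + 11)/(s^3 + 6*s^2 + s)

Laplace-transform each side.
The derivative rules (L{y''} = s^2 Y - s·y(0) - y'(0) and L{y'} = sY - y(0), with y(0) = 2, y'(0) = 0) turn the left side into (s^2 + 6*s + 1)Y - (2*s + 12).
The right side is L{11} = 11/s.
So (s^2 + 6*s + 1)Y = 11/s + (2*s + 12).
Divide through and combine into a single rational function.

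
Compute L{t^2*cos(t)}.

L{cos(t)} = s/(s^2 + 1).
Then apply L{t^2·g(t)} = (-1)^2 d^2/ds^2[G(s)] with G(s) = s/(s^2 + 1):
differentiating 2 times and applying the sign gives 2*s*(s^2 - 3)/(s^2 + 1)^3.

2*s*(s^2 - 3)/(s^2 + 1)^3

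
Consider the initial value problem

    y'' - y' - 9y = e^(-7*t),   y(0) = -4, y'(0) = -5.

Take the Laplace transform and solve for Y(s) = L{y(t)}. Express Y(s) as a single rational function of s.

Take the Laplace transform of both sides.
With L{y''} = s^2 Y - s·y(0) - y'(0) and L{y'} = sY - y(0), with y(0) = -4, y'(0) = -5: the LHS transforms to (s^2 - s - 9)Y - (-4*s - 1).
The right side is L{e^(-7*t)} = 1/(s + 7).
So (s^2 - s - 9)Y = 1/(s + 7) + (-4*s - 1).
Solve for Y(s) and write it as one ratio of polynomials.

Y(s) = (-4*s^2 - 29*s - 6)/(s^3 + 6*s^2 - 16*s - 63)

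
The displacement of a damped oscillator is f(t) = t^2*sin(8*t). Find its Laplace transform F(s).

F(s) = 16*(3*s^2 - 64)/(s^2 + 64)^3

L{sin(8t)} = 8/(s^2 + 64).
Then apply L{t^2·g(t)} = (-1)^2 d^2/ds^2[G(s)] with G(s) = 8/(s^2 + 64):
differentiating 2 times and applying the sign gives 16*(3*s^2 - 64)/(s^2 + 64)^3.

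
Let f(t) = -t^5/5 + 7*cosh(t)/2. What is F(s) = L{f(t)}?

F(s) = 7*s/(2*(s^2 - 1)) - 24/s^6

Apply the Laplace transform termwise.
(7/2)·[L{cosh(t)} = s/(s^2 - 1)]; (-1/5)·[L{t^5} = 5!/s^6 = 120/s^6].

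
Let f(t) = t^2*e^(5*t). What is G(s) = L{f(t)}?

G(s) = 2/(s - 5)^3

L{e^(5t)} = 1/(s - 5).
Then apply L{t^2·g(t)} = (-1)^2 d^2/ds^2[H(s)] with H(s) = 1/(s - 5):
differentiating 2 times and applying the sign gives 2/(s - 5)^3.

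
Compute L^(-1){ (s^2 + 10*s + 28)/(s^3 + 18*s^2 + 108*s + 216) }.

2*t^2*exp(-6*t) - 2*t*exp(-6*t) + exp(-6*t)

Factor the denominator: s^3 + 18*s^2 + 108*s + 216 = (s + 6)^3.
Partial fraction decomposition gives [1/(s + 6)] + [-2/(s + 6)^2] + [4/(s + 6)^3].
Invert each term: 1/(s + 6) ↔ e^(-6t); -2/(s + 6)^2 ↔ -2t·e^(-6t); 4/(s + 6)^3 ↔ (2)t^2·e^(-6t).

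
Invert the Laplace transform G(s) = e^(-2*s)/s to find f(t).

f(t) = Heaviside(t - 2)

The factor e^(-2s) signals a time shift by c = 2 (second shifting theorem).
L{1} = 1/s, so L^-1{1/s} = 1.
Hence the inverse is u(t - 2) times that function evaluated at t - 2.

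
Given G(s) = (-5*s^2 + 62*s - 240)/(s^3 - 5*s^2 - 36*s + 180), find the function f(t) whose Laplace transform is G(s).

Factor the denominator: s^3 - 5*s^2 - 36*s + 180 = (s - 6)*(s - 5)*(s + 6).
Partial fraction decomposition gives [5/(s - 5)] + [-4/(s - 6)] + [-6/(s + 6)].
Invert each term: 5/(s - 5) ↔ 5e^(5t); -4/(s - 6) ↔ -4e^(6t); -6/(s + 6) ↔ -6e^(-6t).

f(t) = -4*exp(6*t) + 5*exp(5*t) - 6*exp(-6*t)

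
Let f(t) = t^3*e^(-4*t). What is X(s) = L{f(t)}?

L{t^3} = 3!/s^4 = 6/s^4.
By the first shifting theorem, multiplying by e^(-4t) replaces s with s + 4.

X(s) = 6/(s + 4)^4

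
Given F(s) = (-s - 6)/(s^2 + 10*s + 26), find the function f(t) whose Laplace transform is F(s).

Complete the square in the denominator: s^2 + 10*s + 26 = (s + 5)^2 + 1^2.
Split the numerator to match: -s - 6 = -1·(s + 5) - 1·1.
Invert each term: -1·(s + 5)/((s + 5)^2 + 1) ↔ -e^(-5t)cos(t); -1·1/((s + 5)^2 + 1) ↔ -e^(-5t)sin(t).

f(t) = -exp(-5*t)*sin(t) - exp(-5*t)*cos(t)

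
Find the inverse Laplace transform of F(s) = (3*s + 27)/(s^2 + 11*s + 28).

Factor the denominator: s^2 + 11*s + 28 = (s + 4)*(s + 7).
Partial fraction decomposition gives [-2/(s + 7)] + [5/(s + 4)].
Invert each term: -2/(s + 7) ↔ -2e^(-7t); 5/(s + 4) ↔ 5e^(-4t).

5*exp(-4*t) - 2*exp(-7*t)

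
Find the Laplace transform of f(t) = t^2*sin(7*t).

L{sin(7t)} = 7/(s^2 + 49).
Then apply L{t^2·g(t)} = (-1)^2 d^2/ds^2[H(s)] with H(s) = 7/(s^2 + 49):
differentiating 2 times and applying the sign gives 14*(3*s^2 - 49)/(s^2 + 49)^3.

14*(3*s^2 - 49)/(s^2 + 49)^3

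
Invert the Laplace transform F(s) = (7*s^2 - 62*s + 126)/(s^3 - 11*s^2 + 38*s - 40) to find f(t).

Factor the denominator: s^3 - 11*s^2 + 38*s - 40 = (s - 5)*(s - 4)*(s - 2).
Partial fraction decomposition gives [5/(s - 2)] + [-3/(s - 5)] + [5/(s - 4)].
Invert each term: 5/(s - 2) ↔ 5e^(2t); -3/(s - 5) ↔ -3e^(5t); 5/(s - 4) ↔ 5e^(4t).

f(t) = -3*exp(5*t) + 5*exp(4*t) + 5*exp(2*t)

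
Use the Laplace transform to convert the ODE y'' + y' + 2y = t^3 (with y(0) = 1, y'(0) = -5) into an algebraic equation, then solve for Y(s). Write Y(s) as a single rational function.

Y(s) = (s^5 - 4*s^4 + 6)/(s^6 + s^5 + 2*s^4)

Take the Laplace transform of both sides.
The derivative rules (L{y''} = s^2 Y - s·y(0) - y'(0) and L{y'} = sY - y(0), with y(0) = 1, y'(0) = -5) turn the left side into (s^2 + s + 2)Y - (s - 4).
The right side is L{t^3} = 6/s^4.
So (s^2 + s + 2)Y = 6/s^4 + (s - 4).
Divide through and combine into a single rational function.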